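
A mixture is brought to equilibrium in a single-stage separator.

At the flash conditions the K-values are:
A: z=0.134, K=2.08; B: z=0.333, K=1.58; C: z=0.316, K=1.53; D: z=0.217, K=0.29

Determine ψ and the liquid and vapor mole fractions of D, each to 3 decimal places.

Rachford–Rice: g(ψ) = Σ zᵢ(Kᵢ−1)/(1+ψ(Kᵢ−1)) = 0.
Feasibility: ΣzᵢKᵢ = 1.351, Σzᵢ/Kᵢ = 1.230 — both > 1, two phases present.
Newton iteration, ψ⁰ = 0.39:
  ψ = 0.390: g = 0.1851, g' = -0.422 → ψ = 0.828
  ψ = 0.828: g = -0.0509, g' = -0.783 → ψ = 0.763
  ψ = 0.763: g = -0.0040, g' = -0.667 → ψ = 0.757
Converged at ψ = 0.757.
Compositions from xᵢ = zᵢ/(1+ψ(Kᵢ−1)), yᵢ = Kᵢxᵢ:
  A: x = 0.074, y = 0.153
  B: x = 0.231, y = 0.366
  C: x = 0.225, y = 0.345
  D: x = 0.469, y = 0.136

ψ = 0.757, x_D = 0.469, y_D = 0.136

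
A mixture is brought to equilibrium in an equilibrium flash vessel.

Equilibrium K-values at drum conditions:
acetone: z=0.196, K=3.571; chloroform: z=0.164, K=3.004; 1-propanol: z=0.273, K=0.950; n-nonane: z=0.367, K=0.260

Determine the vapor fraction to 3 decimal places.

ψ = 0.434

Rachford–Rice: g(ψ) = Σ zᵢ(Kᵢ−1)/(1+ψ(Kᵢ−1)) = 0.
Check two-phase: ΣzᵢKᵢ = 1.547 > 1 and Σzᵢ/Kᵢ = 1.808 > 1, so g(0) = 0.547 > 0 and g(1) = -0.808 < 0.
Iterate (Newton) starting at ψ = 0.49:
  ψ = 0.490: g = -0.0513, g' = -0.917 → ψ = 0.434
Converged at ψ = 0.434.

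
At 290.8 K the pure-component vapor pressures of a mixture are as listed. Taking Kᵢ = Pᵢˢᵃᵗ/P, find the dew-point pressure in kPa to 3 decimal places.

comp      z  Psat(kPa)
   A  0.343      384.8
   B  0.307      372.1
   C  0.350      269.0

At the dew point ψ → 1, so Σzᵢ/Kᵢ = 1 with Kᵢ = Pᵢˢᵃᵗ/P ⇒ 1/P = Σzᵢ/Pᵢˢᵃᵗ.
1/P = 0.343/384.8 + 0.307/372.1 + 0.350/269.0 = 0.003018 ⇒ P = 331.396 kPa

Pdew = 331.396 kPa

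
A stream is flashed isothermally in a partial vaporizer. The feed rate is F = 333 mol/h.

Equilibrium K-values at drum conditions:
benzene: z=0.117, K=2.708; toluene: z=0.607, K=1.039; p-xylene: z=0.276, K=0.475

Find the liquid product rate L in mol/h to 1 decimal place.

L = 253.8 mol/h

Let ψ = V/F and solve Σ zᵢ(Kᵢ−1)/(1+ψ(Kᵢ−1)) = 0.
g(0) = ΣzᵢKᵢ − 1 = 0.079 and g(1) = 1 − Σzᵢ/Kᵢ = -0.208, so a root lies in (0, 1).
Newton iteration, ψ⁰ = 0.55:
  ψ = 0.550: g = -0.0775, g' = -0.242 → ψ = 0.230
  ψ = 0.230: g = 0.0022, g' = -0.275 → ψ = 0.238
Converged at ψ = 0.238.
Then V = ψ·F = 0.2378·333 = 79.2 mol/h and L = F − V = 253.8 mol/h.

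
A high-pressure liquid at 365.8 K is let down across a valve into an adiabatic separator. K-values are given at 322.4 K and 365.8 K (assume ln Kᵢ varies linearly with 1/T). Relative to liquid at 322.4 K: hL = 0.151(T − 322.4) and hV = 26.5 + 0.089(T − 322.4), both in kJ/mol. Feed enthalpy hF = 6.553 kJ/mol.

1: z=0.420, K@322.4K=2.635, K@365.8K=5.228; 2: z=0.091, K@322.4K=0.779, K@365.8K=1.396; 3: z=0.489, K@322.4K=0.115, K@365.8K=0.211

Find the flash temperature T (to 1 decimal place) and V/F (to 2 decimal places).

T = 326.9 K, V/F = 0.22

Adiabatic flash: solve Rachford–Rice at each trial T, then check hF = ψ·hV(T) + (1−ψ)·hL(T).
  T = 322.4 K: K = (2.635, 0.779, 0.115), RR gives ψ = 0.176, H_out = 4.658 kJ/mol
  T = 365.8 K: K = (5.228, 1.396, 0.211), RR gives ψ = 0.477, H_out = 17.915 kJ/mol
  T = 344.1 K: K = (3.793, 1.062, 0.159), RR gives ψ = 0.360, H_out = 12.339 kJ/mol
  T = 333.2 K: K = (3.177, 0.914, 0.136), RR gives ψ = 0.282, H_out = 8.910 kJ/mol
  T = 327.8 K: K = (2.898, 0.845, 0.125), RR gives ψ = 0.234, H_out = 6.926 kJ/mol
  T = 325.1 K: K = (2.764, 0.811, 0.120), RR gives ψ = 0.206, H_out = 5.833 kJ/mol
  T = 326.5 K: K = (2.833, 0.829, 0.123), RR gives ψ = 0.221, H_out = 6.409 kJ/mol
Linear interpolation between T = 326.5 (H_out = 6.409) and T = 327.8 (H_out = 6.926) on hF = 6.553 gives T ≈ 326.9 K, at which ψ = 0.22.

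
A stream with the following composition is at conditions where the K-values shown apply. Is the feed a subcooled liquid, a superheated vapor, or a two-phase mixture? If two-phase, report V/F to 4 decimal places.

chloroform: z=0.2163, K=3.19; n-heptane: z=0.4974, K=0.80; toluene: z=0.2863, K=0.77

ΣzᵢKᵢ = 1.3084; Σzᵢ/Kᵢ = 1.0614.
Both exceed 1, so a two-phase solution exists.
Rachford–Rice: g(ψ) = Σ zᵢ(Kᵢ−1)/(1+ψ(Kᵢ−1)) = 0.
Newton–Raphson from ψ = 0.47:
  ψ = 0.4700: g = 0.04980, g' = -0.2952 → ψ = 0.6387
  ψ = 0.6387: g = 0.00624, g' = -0.2273 → ψ = 0.6662
  ψ = 0.6662: g = 0.00011, g' = -0.2192 → ψ = 0.6667
Converged at ψ = 0.6667.

two-phase, V/F = 0.6667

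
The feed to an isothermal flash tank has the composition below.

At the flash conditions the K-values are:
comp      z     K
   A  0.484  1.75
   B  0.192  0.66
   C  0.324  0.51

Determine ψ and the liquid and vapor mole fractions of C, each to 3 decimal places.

ψ = 0.420, x_C = 0.408, y_C = 0.208

Material balance + equilibrium reduce to Σ zᵢ(Kᵢ−1)/(1+ψ(Kᵢ−1)) = 0.
g(0) = ΣzᵢKᵢ − 1 = 0.139 and g(1) = 1 − Σzᵢ/Kᵢ = -0.203, so a root lies in (0, 1).
Iterate (Newton) starting at ψ = 0.54:
  ψ = 0.540: g = -0.0375, g' = -0.315 → ψ = 0.421
  ψ = 0.421: g = -0.0003, g' = -0.311 → ψ = 0.420
Converged at ψ = 0.420.
Compositions from xᵢ = zᵢ/(1+ψ(Kᵢ−1)), yᵢ = Kᵢxᵢ:
  A: x = 0.368, y = 0.644
  B: x = 0.224, y = 0.148
  C: x = 0.408, y = 0.208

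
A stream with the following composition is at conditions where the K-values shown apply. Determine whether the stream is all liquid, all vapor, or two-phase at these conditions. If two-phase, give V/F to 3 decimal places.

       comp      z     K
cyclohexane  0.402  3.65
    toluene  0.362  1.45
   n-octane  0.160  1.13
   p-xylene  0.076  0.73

all vapor

ΣzᵢKᵢ = 2.228; Σzᵢ/Kᵢ = 0.605.
Since Σzᵢ/Kᵢ < 1 the mixture is above its dew point — single vapor phase.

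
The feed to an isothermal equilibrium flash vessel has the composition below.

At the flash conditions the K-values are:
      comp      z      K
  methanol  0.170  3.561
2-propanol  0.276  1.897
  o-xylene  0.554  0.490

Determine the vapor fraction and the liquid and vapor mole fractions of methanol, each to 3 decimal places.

ψ = 0.470, x_methanol = 0.077, y_methanol = 0.275

Let ψ = V/F and solve Σ zᵢ(Kᵢ−1)/(1+ψ(Kᵢ−1)) = 0.
g(0) = ΣzᵢKᵢ − 1 = 0.400 and g(1) = 1 − Σzᵢ/Kᵢ = -0.324, so a root lies in (0, 1).
Iterate (Newton) starting at ψ = 0.64:
  ψ = 0.640: g = -0.0972, g' = -0.567 → ψ = 0.469
  ψ = 0.469: g = 0.0009, g' = -0.589 → ψ = 0.470
Converged at ψ = 0.470.
Compositions from xᵢ = zᵢ/(1+ψ(Kᵢ−1)), yᵢ = Kᵢxᵢ:
  methanol: x = 0.077, y = 0.275
  2-propanol: x = 0.194, y = 0.368
  o-xylene: x = 0.729, y = 0.357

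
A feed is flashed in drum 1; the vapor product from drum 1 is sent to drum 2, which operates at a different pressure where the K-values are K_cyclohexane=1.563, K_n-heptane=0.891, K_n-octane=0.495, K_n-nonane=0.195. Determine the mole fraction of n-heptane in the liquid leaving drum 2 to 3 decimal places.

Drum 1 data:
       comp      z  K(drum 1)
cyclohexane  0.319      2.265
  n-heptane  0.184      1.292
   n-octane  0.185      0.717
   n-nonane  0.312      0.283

x_n-heptane (drum 2) = 0.228

Drum 1:
Material balance + equilibrium reduce to Σ zᵢ(Kᵢ−1)/(1+ψ₁(Kᵢ−1)) = 0.
g(0) = ΣzᵢKᵢ − 1 = 0.181 and g(1) = 1 − Σzᵢ/Kᵢ = -0.644, so a root lies in (0, 1).
Iterate (Newton) starting at ψ₁ = 0.36:
  ψ₁ = 0.360: g = -0.0339, g' = -0.564 → ψ₁ = 0.300
  ψ₁ = 0.300: g = -0.0002, g' = -0.560 → ψ₁ = 0.299
Converged at ψ₁ = 0.299.
Drum-1 compositions:
  cyclohexane: x = 0.231, y = 0.524
  n-heptane: x = 0.169, y = 0.219
  n-octane: x = 0.202, y = 0.145
  n-nonane: x = 0.397, y = 0.112
Drum-2 feed = drum-1 vapor: z₂ = (0.5240, 0.2186, 0.1449, 0.1124).
Drum 2:
Rachford–Rice: g(ψ₂) = Σ zᵢ(Kᵢ−1)/(1+ψ₂(Kᵢ−1)) = 0.
Feasibility: ΣzᵢKᵢ = 1.107, Σzᵢ/Kᵢ = 1.450 — both > 1, two phases present.
Newton–Raphson from ψ₂ = 0.61:
  ψ₂ = 0.610: g = -0.0895, g' = -0.453 → ψ₂ = 0.413
  ψ₂ = 0.413: g = -0.0135, g' = -0.335 → ψ₂ = 0.372
  ψ₂ = 0.372: g = -0.0003, g' = -0.321 → ψ₂ = 0.371
Converged at ψ₂ = 0.371.
  cyclohexane: x = 0.433, y = 0.677
  n-heptane: x = 0.228, y = 0.203
  n-octane: x = 0.178, y = 0.088
  n-nonane: x = 0.160, y = 0.031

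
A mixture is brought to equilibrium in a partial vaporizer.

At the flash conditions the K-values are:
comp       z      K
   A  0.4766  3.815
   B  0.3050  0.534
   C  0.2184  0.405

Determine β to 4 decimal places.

β = 0.7225

Rachford–Rice: g(β) = Σ zᵢ(Kᵢ−1)/(1+β(Kᵢ−1)) = 0.
g(0) = ΣzᵢKᵢ − 1 = 1.0696 and g(1) = 1 − Σzᵢ/Kᵢ = -0.2353, so a root lies in (0, 1).
Newton iteration, β⁰ = 0.39:
  β = 0.3900: g = 0.29661, g' = -1.0882 → β = 0.6626
  β = 0.6626: g = 0.04812, g' = -0.8094 → β = 0.7220
  β = 0.7220: g = 0.00039, g' = -0.7988 → β = 0.7225
Converged at β = 0.7225.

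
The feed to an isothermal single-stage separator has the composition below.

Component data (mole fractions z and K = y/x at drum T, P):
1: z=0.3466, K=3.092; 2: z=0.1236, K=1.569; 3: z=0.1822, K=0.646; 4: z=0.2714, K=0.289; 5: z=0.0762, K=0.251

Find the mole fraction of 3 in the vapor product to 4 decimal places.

Material balance + equilibrium reduce to Σ zᵢ(Kᵢ−1)/(1+ψ(Kᵢ−1)) = 0.
Feasibility: ΣzᵢKᵢ = 1.4809, Σzᵢ/Kᵢ = 1.7156 — both > 1, two phases present.
Newton–Raphson from ψ = 0.53:
  ψ = 0.5300: g = -0.08581, g' = -0.8702 → ψ = 0.4314
  ψ = 0.4314: g = -0.00118, g' = -0.8555 → ψ = 0.4300
Converged at ψ = 0.4300.
Compositions from xᵢ = zᵢ/(1+ψ(Kᵢ−1)), yᵢ = Kᵢxᵢ:
  1: x = 0.1825, y = 0.5642
  2: x = 0.0993, y = 0.1558
  3: x = 0.2149, y = 0.1388
  4: x = 0.3909, y = 0.1130
  5: x = 0.1124, y = 0.0282

y_3 = 0.1388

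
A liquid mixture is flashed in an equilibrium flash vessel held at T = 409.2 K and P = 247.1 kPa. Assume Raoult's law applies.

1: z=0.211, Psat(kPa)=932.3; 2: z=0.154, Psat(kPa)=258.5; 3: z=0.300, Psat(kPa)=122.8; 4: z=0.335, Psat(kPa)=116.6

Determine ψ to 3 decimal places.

Raoult's law: Kᵢ = Pᵢˢᵃᵗ/P = Pᵢˢᵃᵗ/247.1.
  K_1 = 932.3/247.1 = 3.77297, K_2 = 258.5/247.1 = 1.04614, K_3 = 122.8/247.1 = 0.49696, K_4 = 116.6/247.1 = 0.47187
Newton iteration, ψ⁰ = 0.37:
  ψ = 0.370: g = -0.1095, g' = -0.655 → ψ = 0.203
  ψ = 0.203: g = 0.0155, g' = -0.877 → ψ = 0.220
  ψ = 0.220: g = 0.0003, g' = -0.841 → ψ = 0.221
Converged at ψ = 0.221.

ψ = 0.221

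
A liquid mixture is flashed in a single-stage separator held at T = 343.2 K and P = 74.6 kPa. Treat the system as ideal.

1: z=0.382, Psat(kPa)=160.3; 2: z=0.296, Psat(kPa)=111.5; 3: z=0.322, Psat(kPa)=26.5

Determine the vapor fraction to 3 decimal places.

ψ = 0.658

Raoult's law: Kᵢ = Pᵢˢᵃᵗ/P = Pᵢˢᵃᵗ/74.6.
  K_1 = 160.3/74.6 = 2.14879, K_2 = 111.5/74.6 = 1.49464, K_3 = 26.5/74.6 = 0.35523
Material balance + equilibrium reduce to Σ zᵢ(Kᵢ−1)/(1+ψ(Kᵢ−1)) = 0.
Check two-phase: ΣzᵢKᵢ = 1.378 > 1 and Σzᵢ/Kᵢ = 1.282 > 1, so g(0) = 0.378 > 0 and g(1) = -0.282 < 0.
Newton iteration, ψ⁰ = 0.5:
  ψ = 0.500: g = 0.0897, g' = -0.541 → ψ = 0.666
  ψ = 0.666: g = -0.0049, g' = -0.614 → ψ = 0.658
Converged at ψ = 0.658.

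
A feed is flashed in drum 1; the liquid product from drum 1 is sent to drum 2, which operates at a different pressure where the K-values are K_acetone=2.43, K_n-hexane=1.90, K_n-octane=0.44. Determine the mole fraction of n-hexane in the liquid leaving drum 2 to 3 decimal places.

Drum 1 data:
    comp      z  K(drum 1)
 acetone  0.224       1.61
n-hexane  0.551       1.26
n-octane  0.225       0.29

Drum 1:
Let ψ₁ = V/F and solve Σ zᵢ(Kᵢ−1)/(1+ψ₁(Kᵢ−1)) = 0.
g(0) = ΣzᵢKᵢ − 1 = 0.120 and g(1) = 1 − Σzᵢ/Kᵢ = -0.352, so a root lies in (0, 1).
Iterate (Newton) starting at ψ₁ = 0.5:
  ψ₁ = 0.500: g = -0.0162, g' = -0.351 → ψ₁ = 0.454
  ψ₁ = 0.454: g = -0.0005, g' = -0.328 → ψ₁ = 0.452
Converged at ψ₁ = 0.452.
Drum-1 compositions:
  acetone: x = 0.176, y = 0.283
  n-hexane: x = 0.493, y = 0.621
  n-octane: x = 0.331, y = 0.096
Drum-2 feed = drum-1 liquid: z₂ = (0.1756, 0.4930, 0.3314).
Drum 2:
Let ψ₂ = V/F and solve Σ zᵢ(Kᵢ−1)/(1+ψ₂(Kᵢ−1)) = 0.
g(0) = ΣzᵢKᵢ − 1 = 0.509 and g(1) = 1 − Σzᵢ/Kᵢ = -0.085, so a root lies in (0, 1).
Newton–Raphson from ψ₂ = 0.5:
  ψ₂ = 0.500: g = 0.1947, g' = -0.512 → ψ₂ = 0.880
  ψ₂ = 0.880: g = -0.0070, g' = -0.599 → ψ₂ = 0.868
Converged at ψ₂ = 0.868.
  acetone: x = 0.078, y = 0.190
  n-hexane: x = 0.277, y = 0.526
  n-octane: x = 0.645, y = 0.284

x_n-hexane (drum 2) = 0.277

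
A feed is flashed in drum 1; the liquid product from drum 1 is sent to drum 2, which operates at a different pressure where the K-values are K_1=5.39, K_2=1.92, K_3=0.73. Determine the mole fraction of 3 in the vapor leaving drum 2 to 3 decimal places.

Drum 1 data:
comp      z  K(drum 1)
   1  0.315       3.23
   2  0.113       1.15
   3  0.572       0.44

Drum 1:
Rachford–Rice: g(ψ₁) = Σ zᵢ(Kᵢ−1)/(1+ψ₁(Kᵢ−1)) = 0.
Feasibility: ΣzᵢKᵢ = 1.399, Σzᵢ/Kᵢ = 1.496 — both > 1, two phases present.
Newton iteration, ψ₁⁰ = 0.5:
  ψ₁ = 0.500: g = -0.0970, g' = -0.698 → ψ₁ = 0.361
  ψ₁ = 0.361: g = 0.0037, g' = -0.765 → ψ₁ = 0.366
Converged at ψ₁ = 0.366.
Drum-1 compositions:
  1: x = 0.173, y = 0.560
  2: x = 0.107, y = 0.123
  3: x = 0.719, y = 0.317
Drum-2 feed = drum-1 liquid: z₂ = (0.1735, 0.1071, 0.7194).
Drum 2:
Material balance + equilibrium reduce to Σ zᵢ(Kᵢ−1)/(1+ψ₂(Kᵢ−1)) = 0.
g(0) = ΣzᵢKᵢ − 1 = 0.666 and g(1) = 1 − Σzᵢ/Kᵢ = -0.073, so a root lies in (0, 1).
Iterate (Newton) starting at ψ₂ = 0.36:
  ψ₂ = 0.360: g = 0.1540, g' = -0.618 → ψ₂ = 0.609
  ψ₂ = 0.609: g = 0.0379, g' = -0.360 → ψ₂ = 0.715
  ψ₂ = 0.715: g = 0.0029, g' = -0.309 → ψ₂ = 0.724
Converged at ψ₂ = 0.724.
  1: x = 0.042, y = 0.224
  2: x = 0.064, y = 0.123
  3: x = 0.894, y = 0.653

y_3 (drum 2) = 0.653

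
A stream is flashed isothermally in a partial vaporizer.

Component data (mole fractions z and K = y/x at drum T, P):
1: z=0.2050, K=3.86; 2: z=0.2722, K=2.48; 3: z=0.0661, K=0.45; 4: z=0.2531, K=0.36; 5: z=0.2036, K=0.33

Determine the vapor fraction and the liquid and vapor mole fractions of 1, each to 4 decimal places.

ψ = 0.4783, x_1 = 0.0866, y_1 = 0.3342

Let ψ = V/F and solve Σ zᵢ(Kᵢ−1)/(1+ψ(Kᵢ−1)) = 0.
g(0) = ΣzᵢKᵢ − 1 = 0.6544 and g(1) = 1 − Σzᵢ/Kᵢ = -0.6298, so a root lies in (0, 1).
Iterate (Newton) starting at ψ = 0.31:
  ψ = 0.3100: g = 0.16885, g' = -1.0873 → ψ = 0.4653
  ψ = 0.4653: g = 0.01238, g' = -0.9571 → ψ = 0.4782
  ψ = 0.4782: g = 0.00002, g' = -0.9535 → ψ = 0.4783
Converged at ψ = 0.4783.
Compositions from xᵢ = zᵢ/(1+ψ(Kᵢ−1)), yᵢ = Kᵢxᵢ:
  1: x = 0.0866, y = 0.3342
  2: x = 0.1594, y = 0.3953
  3: x = 0.0897, y = 0.0404
  4: x = 0.3647, y = 0.1313
  5: x = 0.2996, y = 0.0989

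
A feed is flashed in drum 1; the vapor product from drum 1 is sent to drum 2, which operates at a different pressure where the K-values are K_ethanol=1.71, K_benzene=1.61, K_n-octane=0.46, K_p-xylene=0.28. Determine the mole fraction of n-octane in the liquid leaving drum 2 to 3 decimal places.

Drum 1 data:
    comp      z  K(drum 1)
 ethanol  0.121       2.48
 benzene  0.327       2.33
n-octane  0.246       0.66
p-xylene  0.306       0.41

Drum 1:
Rachford–Rice: g(ψ₁) = Σ zᵢ(Kᵢ−1)/(1+ψ₁(Kᵢ−1)) = 0.
Feasibility: ΣzᵢKᵢ = 1.350, Σzᵢ/Kᵢ = 1.308 — both > 1, two phases present.
Iterate (Newton) starting at ψ₁ = 0.52:
  ψ₁ = 0.520: g = -0.0038, g' = -0.550 → ψ₁ = 0.513
Converged at ψ₁ = 0.513.
Drum-1 compositions:
  ethanol: x = 0.069, y = 0.171
  benzene: x = 0.194, y = 0.453
  n-octane: x = 0.298, y = 0.197
  p-xylene: x = 0.439, y = 0.180
Drum-2 feed = drum-1 vapor: z₂ = (0.1705, 0.4528, 0.1967, 0.1799).
Drum 2:
Let ψ₂ = V/F and solve Σ zᵢ(Kᵢ−1)/(1+ψ₂(Kᵢ−1)) = 0.
Check two-phase: ΣzᵢKᵢ = 1.162 > 1 and Σzᵢ/Kᵢ = 1.451 > 1, so g(0) = 0.162 > 0 and g(1) = -0.451 < 0.
Iterate (Newton) starting at ψ₂ = 0.5:
  ψ₂ = 0.500: g = -0.0469, g' = -0.481 → ψ₂ = 0.403
  ψ₂ = 0.403: g = -0.0022, g' = -0.439 → ψ₂ = 0.398
Converged at ψ₂ = 0.398.
  ethanol: x = 0.133, y = 0.227
  benzene: x = 0.364, y = 0.587
  n-octane: x = 0.250, y = 0.115
  p-xylene: x = 0.252, y = 0.071

x_n-octane (drum 2) = 0.250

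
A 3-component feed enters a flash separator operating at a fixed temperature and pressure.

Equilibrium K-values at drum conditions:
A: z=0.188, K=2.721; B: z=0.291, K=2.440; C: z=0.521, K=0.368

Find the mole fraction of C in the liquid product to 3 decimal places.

Material balance + equilibrium reduce to Σ zᵢ(Kᵢ−1)/(1+ψ(Kᵢ−1)) = 0.
g(0) = ΣzᵢKᵢ − 1 = 0.413 and g(1) = 1 − Σzᵢ/Kᵢ = -0.604, so a root lies in (0, 1).
Newton–Raphson from ψ = 0.5:
  ψ = 0.500: g = -0.0639, g' = -0.810 → ψ = 0.421
Converged at ψ = 0.421.
Compositions from xᵢ = zᵢ/(1+ψ(Kᵢ−1)), yᵢ = Kᵢxᵢ:
  A: x = 0.109, y = 0.297
  B: x = 0.181, y = 0.442
  C: x = 0.710, y = 0.261

x_C = 0.710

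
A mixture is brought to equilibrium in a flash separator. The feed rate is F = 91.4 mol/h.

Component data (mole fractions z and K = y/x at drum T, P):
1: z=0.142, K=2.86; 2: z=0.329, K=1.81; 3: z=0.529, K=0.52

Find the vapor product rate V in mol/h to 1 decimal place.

Let β = V/F and solve Σ zᵢ(Kᵢ−1)/(1+β(Kᵢ−1)) = 0.
Feasibility: ΣzᵢKᵢ = 1.277, Σzᵢ/Kᵢ = 1.249 — both > 1, two phases present.
Newton–Raphson from β = 0.5:
  β = 0.500: g = -0.0076, g' = -0.452 → β = 0.483
Converged at β = 0.483.
Then V = β·F = 0.4833·91.4 = 44.2 mol/h and L = F − V = 47.2 mol/h.

V = 44.2 mol/h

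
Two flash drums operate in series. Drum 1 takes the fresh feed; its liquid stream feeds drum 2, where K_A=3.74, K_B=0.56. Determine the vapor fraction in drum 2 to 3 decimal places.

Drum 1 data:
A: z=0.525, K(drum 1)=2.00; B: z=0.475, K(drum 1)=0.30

V/F (drum 2) = 0.721

Drum 1:
Let ψ₁ = V/F and solve Σ zᵢ(Kᵢ−1)/(1+ψ₁(Kᵢ−1)) = 0.
Feasibility: ΣzᵢKᵢ = 1.193, Σzᵢ/Kᵢ = 1.846 — both > 1, two phases present.
Binary case is linear: z₁(K₁−1)(1+ψ₁(K₂−1)) + z₂(K₂−1)(1+ψ₁(K₁−1)) = 0
⇒ ψ₁ = [z₁(K₁−1)+z₂(K₂−1)] / [−(K₁−1)(K₂−1)] = 0.1925/0.7000 = 0.275
Drum-1 compositions:
  A: x = 0.412, y = 0.824
  B: x = 0.588, y = 0.176
Drum-2 feed = drum-1 liquid: z₂ = (0.4118, 0.5882).
Drum 2:
Iterate (Newton) starting at ψ₂ = 0.5:
  ψ₂ = 0.500: g = 0.1442, g' = -0.738 → ψ₂ = 0.696
  ψ₂ = 0.696: g = 0.0153, g' = -0.603 → ψ₂ = 0.721
Converged at ψ₂ = 0.721.
  A: x = 0.138, y = 0.517
  B: x = 0.862, y = 0.483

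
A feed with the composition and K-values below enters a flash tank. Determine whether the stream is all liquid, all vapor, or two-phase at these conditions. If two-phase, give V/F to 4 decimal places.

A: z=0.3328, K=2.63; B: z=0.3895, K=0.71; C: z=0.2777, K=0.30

two-phase, V/F = 0.2917

ΣzᵢKᵢ = 1.2351; Σzᵢ/Kᵢ = 1.6008.
Both exceed 1, so a two-phase solution exists.
Let ψ = V/F and solve Σ zᵢ(Kᵢ−1)/(1+ψ(Kᵢ−1)) = 0.
Newton–Raphson from ψ = 0.31:
  ψ = 0.3100: g = -0.01201, g' = -0.6517 → ψ = 0.2916
  ψ = 0.2916: g = 0.00008, g' = -0.6602 → ψ = 0.2917
Converged at ψ = 0.2917.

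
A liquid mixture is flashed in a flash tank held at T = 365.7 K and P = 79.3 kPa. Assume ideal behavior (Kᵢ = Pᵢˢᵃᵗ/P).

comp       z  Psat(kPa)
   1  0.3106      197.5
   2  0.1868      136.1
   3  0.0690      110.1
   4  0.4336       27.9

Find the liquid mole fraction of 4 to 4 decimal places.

Raoult's law: Kᵢ = Pᵢˢᵃᵗ/P = Pᵢˢᵃᵗ/79.3.
  K_1 = 197.5/79.3 = 2.490542, K_2 = 136.1/79.3 = 1.716267, K_3 = 110.1/79.3 = 1.388398, K_4 = 27.9/79.3 = 0.351828
Newton iteration, V/F⁰ = 0.5:
  V/F = 0.5000: g = -0.02958, g' = -0.6845 → V/F = 0.4568
  V/F = 0.4568: g = -0.00025, g' = -0.6738 → V/F = 0.4564
Converged at V/F = 0.4564.
Compositions from xᵢ = zᵢ/(1+V/F(Kᵢ−1)), yᵢ = Kᵢxᵢ:
  1: x = 0.1848, y = 0.4604
  2: x = 0.1408, y = 0.2416
  3: x = 0.0586, y = 0.0814
  4: x = 0.6158, y = 0.2166

x_4 = 0.6158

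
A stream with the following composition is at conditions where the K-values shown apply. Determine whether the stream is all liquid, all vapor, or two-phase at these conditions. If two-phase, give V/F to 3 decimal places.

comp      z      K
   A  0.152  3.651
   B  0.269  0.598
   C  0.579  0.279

all liquid

ΣzᵢKᵢ = 0.877; Σzᵢ/Kᵢ = 2.567.
Since ΣzᵢKᵢ < 1 the mixture is below its bubble point — single liquid phase.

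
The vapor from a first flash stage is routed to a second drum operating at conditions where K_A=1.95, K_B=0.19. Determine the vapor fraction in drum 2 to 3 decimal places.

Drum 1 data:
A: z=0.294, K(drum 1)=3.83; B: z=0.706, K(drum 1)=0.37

Drum 1:
Material balance + equilibrium reduce to Σ zᵢ(Kᵢ−1)/(1+ψ₁(Kᵢ−1)) = 0.
Feasibility: ΣzᵢKᵢ = 1.387, Σzᵢ/Kᵢ = 1.985 — both > 1, two phases present.
Binary case is linear: z₁(K₁−1)(1+ψ₁(K₂−1)) + z₂(K₂−1)(1+ψ₁(K₁−1)) = 0
⇒ ψ₁ = [z₁(K₁−1)+z₂(K₂−1)] / [−(K₁−1)(K₂−1)] = 0.3872/1.7829 = 0.217
Drum-1 compositions:
  A: x = 0.182, y = 0.697
  B: x = 0.818, y = 0.303
Drum-2 feed = drum-1 vapor: z₂ = (0.6974, 0.3026).
Drum 2:
Rachford–Rice: g(ψ₂) = Σ zᵢ(Kᵢ−1)/(1+ψ₂(Kᵢ−1)) = 0.
g(0) = ΣzᵢKᵢ − 1 = 0.417 and g(1) = 1 − Σzᵢ/Kᵢ = -0.950, so a root lies in (0, 1).
Binary case is linear: z₁(K₁−1)(1+ψ₂(K₂−1)) + z₂(K₂−1)(1+ψ₂(K₁−1)) = 0
⇒ ψ₂ = [z₁(K₁−1)+z₂(K₂−1)] / [−(K₁−1)(K₂−1)] = 0.4174/0.7695 = 0.542
  A: x = 0.460, y = 0.897
  B: x = 0.540, y = 0.103

V/F (drum 2) = 0.542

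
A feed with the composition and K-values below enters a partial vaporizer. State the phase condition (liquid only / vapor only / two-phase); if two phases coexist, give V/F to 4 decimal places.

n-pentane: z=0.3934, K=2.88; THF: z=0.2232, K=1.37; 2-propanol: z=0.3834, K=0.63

vapor only

ΣzᵢKᵢ = 1.6803; Σzᵢ/Kᵢ = 0.9081.
Since Σzᵢ/Kᵢ < 1 the mixture is above its dew point — single vapor phase.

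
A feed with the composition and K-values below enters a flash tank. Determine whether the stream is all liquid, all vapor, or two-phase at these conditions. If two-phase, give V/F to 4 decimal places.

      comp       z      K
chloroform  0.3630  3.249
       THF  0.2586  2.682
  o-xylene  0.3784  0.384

two-phase, V/F = 0.8188

ΣzᵢKᵢ = 2.0183; Σzᵢ/Kᵢ = 1.1936.
Both exceed 1, so a two-phase solution exists.
Iterate (Newton) starting at ψ = 0.6:
  ψ = 0.6000: g = 0.19422, g' = -0.8752 → ψ = 0.8219
  ψ = 0.8219: g = -0.00297, g' = -0.9443 → ψ = 0.8188
Converged at ψ = 0.8188.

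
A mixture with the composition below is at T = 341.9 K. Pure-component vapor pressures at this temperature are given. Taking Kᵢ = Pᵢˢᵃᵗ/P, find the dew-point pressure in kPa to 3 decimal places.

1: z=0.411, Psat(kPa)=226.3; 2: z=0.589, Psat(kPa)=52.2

At the dew point ψ → 1, so Σzᵢ/Kᵢ = 1 with Kᵢ = Pᵢˢᵃᵗ/P ⇒ 1/P = Σzᵢ/Pᵢˢᵃᵗ.
1/P = 0.411/226.3 + 0.589/52.2 = 0.013100 ⇒ P = 76.338 kPa

Pdew = 76.338 kPa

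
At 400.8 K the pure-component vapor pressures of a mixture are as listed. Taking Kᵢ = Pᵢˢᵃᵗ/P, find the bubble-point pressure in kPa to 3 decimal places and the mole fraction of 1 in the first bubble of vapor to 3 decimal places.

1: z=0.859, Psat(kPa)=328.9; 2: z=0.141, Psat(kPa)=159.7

Pbub = 305.043 kPa, y_1 = 0.926

At the bubble point ψ → 0, so ΣzᵢKᵢ = 1 with Kᵢ = Pᵢˢᵃᵗ/P ⇒ P = ΣzᵢPᵢˢᵃᵗ.
P = 0.859·328.9 + 0.141·159.7 = 305.043 kPa
yᵢ = zᵢPᵢˢᵃᵗ/P ⇒ y_1 = 0.859·328.9/305.043 = 0.926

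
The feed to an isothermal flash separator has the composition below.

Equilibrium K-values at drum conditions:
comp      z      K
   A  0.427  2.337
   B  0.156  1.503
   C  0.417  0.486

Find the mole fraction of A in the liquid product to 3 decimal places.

x_A = 0.215

Rachford–Rice: g(ψ) = Σ zᵢ(Kᵢ−1)/(1+ψ(Kᵢ−1)) = 0.
Check two-phase: ΣzᵢKᵢ = 1.435 > 1 and Σzᵢ/Kᵢ = 1.145 > 1, so g(0) = 0.435 > 0 and g(1) = -0.145 < 0.
Newton iteration, ψ⁰ = 0.38:
  ψ = 0.380: g = 0.1781, g' = -0.534 → ψ = 0.714
  ψ = 0.714: g = 0.0113, g' = -0.496 → ψ = 0.737
Converged at ψ = 0.737.
Compositions from xᵢ = zᵢ/(1+ψ(Kᵢ−1)), yᵢ = Kᵢxᵢ:
  A: x = 0.215, y = 0.503
  B: x = 0.114, y = 0.171
  C: x = 0.671, y = 0.326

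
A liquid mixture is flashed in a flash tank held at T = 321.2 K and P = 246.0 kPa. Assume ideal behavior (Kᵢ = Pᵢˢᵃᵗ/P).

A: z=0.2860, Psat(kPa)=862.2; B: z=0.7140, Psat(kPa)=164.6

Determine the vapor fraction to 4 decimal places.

ψ = 0.5793

Raoult's law: Kᵢ = Pᵢˢᵃᵗ/P = Pᵢˢᵃᵗ/246.0.
  K_A = 862.2/246.0 = 3.504878, K_B = 164.6/246.0 = 0.669106
Material balance + equilibrium reduce to Σ zᵢ(Kᵢ−1)/(1+ψ(Kᵢ−1)) = 0.
Feasibility: ΣzᵢKᵢ = 1.4801, Σzᵢ/Kᵢ = 1.1487 — both > 1, two phases present.
Binary case is linear: z₁(K₁−1)(1+ψ(K₂−1)) + z₂(K₂−1)(1+ψ(K₁−1)) = 0
⇒ ψ = [z₁(K₁−1)+z₂(K₂−1)] / [−(K₁−1)(K₂−1)] = 0.48014/0.82885 = 0.5793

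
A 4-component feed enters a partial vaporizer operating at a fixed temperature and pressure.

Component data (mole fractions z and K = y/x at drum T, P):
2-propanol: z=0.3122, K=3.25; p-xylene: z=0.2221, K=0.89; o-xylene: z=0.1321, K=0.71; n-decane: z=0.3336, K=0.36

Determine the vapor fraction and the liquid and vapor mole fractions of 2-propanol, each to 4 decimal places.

ψ = 0.4199, x_2-propanol = 0.1605, y_2-propanol = 0.5217

Let ψ = V/F and solve Σ zᵢ(Kᵢ−1)/(1+ψ(Kᵢ−1)) = 0.
g(0) = ΣzᵢKᵢ − 1 = 0.4262 and g(1) = 1 − Σzᵢ/Kᵢ = -0.4583, so a root lies in (0, 1).
Newton–Raphson from ψ = 0.5:
  ψ = 0.5000: g = -0.05407, g' = -0.6637 → ψ = 0.4185
  ψ = 0.4185: g = 0.00094, g' = -0.6915 → ψ = 0.4199
Converged at ψ = 0.4199.
Compositions from xᵢ = zᵢ/(1+ψ(Kᵢ−1)), yᵢ = Kᵢxᵢ:
  2-propanol: x = 0.1605, y = 0.5217
  p-xylene: x = 0.2329, y = 0.2072
  o-xylene: x = 0.1504, y = 0.1068
  n-decane: x = 0.4562, y = 0.1642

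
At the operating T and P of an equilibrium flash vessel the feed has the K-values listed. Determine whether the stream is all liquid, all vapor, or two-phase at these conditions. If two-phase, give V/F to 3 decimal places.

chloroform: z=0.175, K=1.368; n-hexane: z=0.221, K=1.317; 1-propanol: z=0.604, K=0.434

ΣzᵢKᵢ = 0.793; Σzᵢ/Kᵢ = 1.687.
Since ΣzᵢKᵢ < 1 the mixture is below its bubble point — single liquid phase.

all liquid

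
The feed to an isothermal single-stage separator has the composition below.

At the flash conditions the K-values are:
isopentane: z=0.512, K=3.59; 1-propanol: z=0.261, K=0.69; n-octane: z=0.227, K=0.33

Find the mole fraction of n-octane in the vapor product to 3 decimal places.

Let β = V/F and solve Σ zᵢ(Kᵢ−1)/(1+β(Kᵢ−1)) = 0.
Feasibility: ΣzᵢKᵢ = 2.093, Σzᵢ/Kᵢ = 1.209 — both > 1, two phases present.
Iterate (Newton) starting at β = 0.5:
  β = 0.500: g = 0.2534, g' = -0.918 → β = 0.776
  β = 0.776: g = 0.0172, g' = -0.865 → β = 0.796
Converged at β = 0.796.
Compositions from xᵢ = zᵢ/(1+β(Kᵢ−1)), yᵢ = Kᵢxᵢ:
  isopentane: x = 0.167, y = 0.600
  1-propanol: x = 0.346, y = 0.239
  n-octane: x = 0.486, y = 0.160

y_n-octane = 0.160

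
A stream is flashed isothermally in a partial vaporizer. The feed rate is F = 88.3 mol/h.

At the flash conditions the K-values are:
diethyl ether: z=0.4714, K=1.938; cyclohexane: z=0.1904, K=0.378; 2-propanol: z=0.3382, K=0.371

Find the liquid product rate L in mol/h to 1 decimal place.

L = 71.6 mol/h

Rachford–Rice: g(ψ) = Σ zᵢ(Kᵢ−1)/(1+ψ(Kᵢ−1)) = 0.
g(0) = ΣzᵢKᵢ − 1 = 0.1110 and g(1) = 1 − Σzᵢ/Kᵢ = -0.6585, so a root lies in (0, 1).
Newton iteration, ψ⁰ = 0.54:
  ψ = 0.5400: g = -0.20697, g' = -0.6566 → ψ = 0.2248
  ψ = 0.2248: g = -0.02027, g' = -0.5639 → ψ = 0.1889
Converged at ψ = 0.1889.
Then V = ψ·F = 0.1889·88.3 = 16.7 mol/h and L = F − V = 71.6 mol/h.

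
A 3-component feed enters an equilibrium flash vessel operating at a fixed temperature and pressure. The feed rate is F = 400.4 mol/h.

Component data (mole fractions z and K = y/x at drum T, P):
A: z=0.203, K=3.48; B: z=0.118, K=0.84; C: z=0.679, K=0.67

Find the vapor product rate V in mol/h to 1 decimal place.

V = 136.8 mol/h

Rachford–Rice: g(ψ) = Σ zᵢ(Kᵢ−1)/(1+ψ(Kᵢ−1)) = 0.
Check two-phase: ΣzᵢKᵢ = 1.260 > 1 and Σzᵢ/Kᵢ = 1.212 > 1, so g(0) = 0.260 > 0 and g(1) = -0.212 < 0.
Newton–Raphson from ψ = 0.31:
  ψ = 0.310: g = 0.0152, g' = -0.494 → ψ = 0.341
  ψ = 0.341: g = 0.0005, g' = -0.464 → ψ = 0.342
Converged at ψ = 0.342.
Then V = ψ·F = 0.3417·400.4 = 136.8 mol/h and L = F − V = 263.6 mol/h.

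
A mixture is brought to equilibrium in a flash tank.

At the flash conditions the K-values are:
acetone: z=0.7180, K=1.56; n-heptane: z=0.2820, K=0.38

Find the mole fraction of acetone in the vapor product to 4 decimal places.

Rachford–Rice: g(β) = Σ zᵢ(Kᵢ−1)/(1+β(Kᵢ−1)) = 0.
Check two-phase: ΣzᵢKᵢ = 1.2272 > 1 and Σzᵢ/Kᵢ = 1.2024 > 1, so g(0) = 0.2272 > 0 and g(1) = -0.2024 < 0.
Binary case is linear: z₁(K₁−1)(1+β(K₂−1)) + z₂(K₂−1)(1+β(K₁−1)) = 0
⇒ β = [z₁(K₁−1)+z₂(K₂−1)] / [−(K₁−1)(K₂−1)] = 0.22724/0.34720 = 0.6545
Compositions from xᵢ = zᵢ/(1+β(Kᵢ−1)), yᵢ = Kᵢxᵢ:
  acetone: x = 0.5254, y = 0.8197
  n-heptane: x = 0.4746, y = 0.1803

y_acetone = 0.8197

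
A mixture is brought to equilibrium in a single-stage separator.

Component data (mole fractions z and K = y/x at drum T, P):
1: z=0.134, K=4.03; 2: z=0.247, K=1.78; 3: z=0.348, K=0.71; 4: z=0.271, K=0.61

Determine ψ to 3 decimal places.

ψ = 0.646

Newton iteration, ψ⁰ = 0.37:
  ψ = 0.370: g = 0.1044, g' = -0.457 → ψ = 0.598
  ψ = 0.598: g = 0.0157, g' = -0.338 → ψ = 0.645
  ψ = 0.645: g = 0.0003, g' = -0.325 → ψ = 0.646
Converged at ψ = 0.646.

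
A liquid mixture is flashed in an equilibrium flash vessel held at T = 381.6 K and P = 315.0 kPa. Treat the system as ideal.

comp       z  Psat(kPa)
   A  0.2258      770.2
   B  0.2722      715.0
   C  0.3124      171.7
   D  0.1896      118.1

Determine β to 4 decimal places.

Raoult's law: Kᵢ = Pᵢˢᵃᵗ/P = Pᵢˢᵃᵗ/315.0.
  K_A = 770.2/315.0 = 2.445079, K_B = 715.0/315.0 = 2.269841, K_C = 171.7/315.0 = 0.545079, K_D = 118.1/315.0 = 0.374921
Material balance + equilibrium reduce to Σ zᵢ(Kᵢ−1)/(1+β(Kᵢ−1)) = 0.
g(0) = ΣzᵢKᵢ − 1 = 0.4113 and g(1) = 1 − Σzᵢ/Kᵢ = -0.2911, so a root lies in (0, 1).
Newton–Raphson from β = 0.37:
  β = 0.3700: g = 0.12273, g' = -0.6222 → β = 0.5672
  β = 0.5672: g = 0.00507, g' = -0.5860 → β = 0.5759
Converged at β = 0.5759.

β = 0.5759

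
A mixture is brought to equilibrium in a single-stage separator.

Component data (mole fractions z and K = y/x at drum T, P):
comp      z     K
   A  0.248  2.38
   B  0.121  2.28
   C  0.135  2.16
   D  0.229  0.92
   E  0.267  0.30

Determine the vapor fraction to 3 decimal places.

Let ψ = V/F and solve Σ zᵢ(Kᵢ−1)/(1+ψ(Kᵢ−1)) = 0.
Check two-phase: ΣzᵢKᵢ = 1.448 > 1 and Σzᵢ/Kᵢ = 1.359 > 1, so g(0) = 0.448 > 0 and g(1) = -0.359 < 0.
Iterate (Newton) starting at ψ = 0.5:
  ψ = 0.500: g = 0.0894, g' = -0.623 → ψ = 0.644
  ψ = 0.644: g = -0.0036, g' = -0.687 → ψ = 0.638
Converged at ψ = 0.638.

ψ = 0.638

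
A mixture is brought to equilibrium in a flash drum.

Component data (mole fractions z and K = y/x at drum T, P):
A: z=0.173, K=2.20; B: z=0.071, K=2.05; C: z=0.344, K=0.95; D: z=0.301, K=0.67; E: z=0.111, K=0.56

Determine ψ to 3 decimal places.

Material balance + equilibrium reduce to Σ zᵢ(Kᵢ−1)/(1+ψ(Kᵢ−1)) = 0.
g(0) = ΣzᵢKᵢ − 1 = 0.117 and g(1) = 1 − Σzᵢ/Kᵢ = -0.123, so a root lies in (0, 1).
Newton iteration, ψ⁰ = 0.45:
  ψ = 0.450: g = -0.0097, g' = -0.221 → ψ = 0.406
  ψ = 0.406: g = 0.0001, g' = -0.228 → ψ = 0.407
Converged at ψ = 0.407.

ψ = 0.407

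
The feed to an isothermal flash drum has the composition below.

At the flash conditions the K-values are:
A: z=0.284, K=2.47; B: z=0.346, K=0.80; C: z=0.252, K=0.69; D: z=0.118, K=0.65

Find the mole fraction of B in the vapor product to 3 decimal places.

y_B = 0.313

Rachford–Rice: g(ψ) = Σ zᵢ(Kᵢ−1)/(1+ψ(Kᵢ−1)) = 0.
Feasibility: ΣzᵢKᵢ = 1.229, Σzᵢ/Kᵢ = 1.094 — both > 1, two phases present.
Iterate (Newton) starting at ψ = 0.5:
  ψ = 0.500: g = 0.0212, g' = -0.276 → ψ = 0.577
  ψ = 0.577: g = 0.0008, g' = -0.256 → ψ = 0.580
Converged at ψ = 0.580.
Compositions from xᵢ = zᵢ/(1+ψ(Kᵢ−1)), yᵢ = Kᵢxᵢ:
  A: x = 0.153, y = 0.379
  B: x = 0.391, y = 0.313
  C: x = 0.307, y = 0.212
  D: x = 0.148, y = 0.096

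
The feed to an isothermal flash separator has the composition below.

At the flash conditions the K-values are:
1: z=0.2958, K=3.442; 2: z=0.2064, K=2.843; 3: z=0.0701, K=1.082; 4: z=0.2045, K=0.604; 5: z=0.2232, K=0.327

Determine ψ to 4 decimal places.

Material balance + equilibrium reduce to Σ zᵢ(Kᵢ−1)/(1+ψ(Kᵢ−1)) = 0.
g(0) = ΣzᵢKᵢ − 1 = 0.8773 and g(1) = 1 − Σzᵢ/Kᵢ = -0.2445, so a root lies in (0, 1).
Iterate (Newton) starting at ψ = 0.5:
  ψ = 0.5000: g = 0.20135, g' = -0.8274 → ψ = 0.7434
  ψ = 0.7434: g = 0.00714, g' = -0.8170 → ψ = 0.7521
Converged at ψ = 0.7521.

ψ = 0.7521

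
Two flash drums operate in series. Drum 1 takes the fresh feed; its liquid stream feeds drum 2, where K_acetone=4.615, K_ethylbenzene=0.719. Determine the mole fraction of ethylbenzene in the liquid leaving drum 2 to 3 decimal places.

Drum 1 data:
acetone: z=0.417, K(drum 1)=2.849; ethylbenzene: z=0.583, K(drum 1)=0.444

x_ethylbenzene (drum 2) = 0.928

Drum 1:
Material balance + equilibrium reduce to Σ zᵢ(Kᵢ−1)/(1+ψ₁(Kᵢ−1)) = 0.
Check two-phase: ΣzᵢKᵢ = 1.447 > 1 and Σzᵢ/Kᵢ = 1.459 > 1, so g(0) = 0.447 > 0 and g(1) = -0.459 < 0.
Binary case is linear: z₁(K₁−1)(1+ψ₁(K₂−1)) + z₂(K₂−1)(1+ψ₁(K₁−1)) = 0
⇒ ψ₁ = [z₁(K₁−1)+z₂(K₂−1)] / [−(K₁−1)(K₂−1)] = 0.4469/1.0280 = 0.435
Drum-1 compositions:
  acetone: x = 0.231, y = 0.659
  ethylbenzene: x = 0.769, y = 0.341
Drum-2 feed = drum-1 liquid: z₂ = (0.2312, 0.7688).
Drum 2:
Rachford–Rice: g(ψ₂) = Σ zᵢ(Kᵢ−1)/(1+ψ₂(Kᵢ−1)) = 0.
g(0) = ΣzᵢKᵢ − 1 = 0.620 and g(1) = 1 − Σzᵢ/Kᵢ = -0.119, so a root lies in (0, 1).
Iterate (Newton) starting at ψ₂ = 0.5:
  ψ₂ = 0.500: g = 0.0463, g' = -0.465 → ψ₂ = 0.600
  ψ₂ = 0.600: g = 0.0041, g' = -0.389 → ψ₂ = 0.610
Converged at ψ₂ = 0.610.
  acetone: x = 0.072, y = 0.333
  ethylbenzene: x = 0.928, y = 0.667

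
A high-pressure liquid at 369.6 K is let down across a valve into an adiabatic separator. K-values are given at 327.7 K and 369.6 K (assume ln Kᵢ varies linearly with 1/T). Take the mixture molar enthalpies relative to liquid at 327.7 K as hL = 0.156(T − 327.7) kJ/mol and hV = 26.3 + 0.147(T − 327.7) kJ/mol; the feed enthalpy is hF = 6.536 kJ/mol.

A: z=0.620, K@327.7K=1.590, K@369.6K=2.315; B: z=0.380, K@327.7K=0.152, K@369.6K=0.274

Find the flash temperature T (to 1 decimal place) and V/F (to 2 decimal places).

T = 334.7 K, V/F = 0.21

Adiabatic flash: solve Rachford–Rice at each trial T, then check hF = ψ·hV(T) + (1−ψ)·hL(T).
  T = 327.7 K: K = (1.590, 0.152), RR gives ψ = 0.087, H_out = 2.290 kJ/mol
  T = 369.6 K: K = (2.315, 0.274), RR gives ψ = 0.565, H_out = 21.183 kJ/mol
  T = 348.6 K: K = (1.939, 0.208), RR gives ψ = 0.378, H_out = 13.129 kJ/mol
  T = 338.1 K: K = (1.761, 0.178), RR gives ψ = 0.255, H_out = 8.305 kJ/mol
  T = 332.9 K: K = (1.674, 0.165), RR gives ψ = 0.179, H_out = 5.510 kJ/mol
  T = 335.5 K: K = (1.717, 0.172), RR gives ψ = 0.219, H_out = 6.951 kJ/mol
  T = 334.2 K: K = (1.696, 0.168), RR gives ψ = 0.199, H_out = 6.243 kJ/mol
Linear interpolation between T = 334.2 (H_out = 6.243) and T = 335.5 (H_out = 6.951) on hF = 6.536 gives T ≈ 334.7 K, at which ψ = 0.21.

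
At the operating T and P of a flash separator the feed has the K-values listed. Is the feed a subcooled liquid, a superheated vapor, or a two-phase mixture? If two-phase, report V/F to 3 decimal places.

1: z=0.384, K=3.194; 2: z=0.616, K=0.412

two-phase, V/F = 0.372

ΣzᵢKᵢ = 1.480; Σzᵢ/Kᵢ = 1.615.
Both exceed 1, so a two-phase solution exists.
Rachford–Rice: g(ψ) = Σ zᵢ(Kᵢ−1)/(1+ψ(Kᵢ−1)) = 0.
Binary case is linear: z₁(K₁−1)(1+ψ(K₂−1)) + z₂(K₂−1)(1+ψ(K₁−1)) = 0
⇒ ψ = [z₁(K₁−1)+z₂(K₂−1)] / [−(K₁−1)(K₂−1)] = 0.4803/1.2901 = 0.372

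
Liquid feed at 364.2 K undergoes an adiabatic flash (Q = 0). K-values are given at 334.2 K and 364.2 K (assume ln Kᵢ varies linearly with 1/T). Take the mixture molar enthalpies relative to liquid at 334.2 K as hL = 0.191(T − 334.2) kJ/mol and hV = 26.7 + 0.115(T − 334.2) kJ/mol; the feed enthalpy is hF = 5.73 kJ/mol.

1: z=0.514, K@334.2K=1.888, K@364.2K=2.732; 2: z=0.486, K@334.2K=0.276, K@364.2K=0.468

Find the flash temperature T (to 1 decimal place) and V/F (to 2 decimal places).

T = 336.1 K, V/F = 0.20

Adiabatic flash: solve Rachford–Rice at each trial T, then check hF = ψ·hV(T) + (1−ψ)·hL(T).
  T = 334.2 K: K = (1.888, 0.276), RR gives ψ = 0.163, H_out = 4.343 kJ/mol
  T = 364.2 K: K = (2.732, 0.468), RR gives ψ = 0.686, H_out = 22.471 kJ/mol
  T = 349.2 K: K = (2.289, 0.363), RR gives ψ = 0.431, H_out = 13.870 kJ/mol
  T = 341.7 K: K = (2.083, 0.318), RR gives ψ = 0.305, H_out = 9.395 kJ/mol
  T = 337.9 K: K = (1.983, 0.296), RR gives ψ = 0.236, H_out = 6.937 kJ/mol
  T = 336.0 K: K = (1.934, 0.286), RR gives ψ = 0.199, H_out = 5.634 kJ/mol
Linear interpolation between T = 336.0 (H_out = 5.634) and T = 337.9 (H_out = 6.937) on hF = 5.73 gives T ≈ 336.1 K, at which ψ = 0.20.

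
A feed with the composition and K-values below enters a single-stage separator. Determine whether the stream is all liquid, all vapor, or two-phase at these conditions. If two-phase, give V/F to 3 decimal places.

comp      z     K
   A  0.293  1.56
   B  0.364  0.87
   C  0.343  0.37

all liquid

ΣzᵢKᵢ = 0.901; Σzᵢ/Kᵢ = 1.533.
Since ΣzᵢKᵢ < 1 the mixture is below its bubble point — single liquid phase.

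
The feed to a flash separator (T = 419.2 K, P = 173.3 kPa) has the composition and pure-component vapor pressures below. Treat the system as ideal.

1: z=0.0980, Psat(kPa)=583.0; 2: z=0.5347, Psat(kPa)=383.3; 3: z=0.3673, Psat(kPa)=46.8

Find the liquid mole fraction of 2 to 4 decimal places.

x_2 = 0.3110

Raoult's law: Kᵢ = Pᵢˢᵃᵗ/P = Pᵢˢᵃᵗ/173.3.
  K_1 = 583.0/173.3 = 3.364108, K_2 = 383.3/173.3 = 2.211771, K_3 = 46.8/173.3 = 0.270052
Let ψ = V/F and solve Σ zᵢ(Kᵢ−1)/(1+ψ(Kᵢ−1)) = 0.
g(0) = ΣzᵢKᵢ − 1 = 0.6115 and g(1) = 1 − Σzᵢ/Kᵢ = -0.6310, so a root lies in (0, 1).
Newton iteration, ψ⁰ = 0.5:
  ψ = 0.5000: g = 0.08745, g' = -0.9048 → ψ = 0.5966
  ψ = 0.5966: g = -0.00281, g' = -0.9729 → ψ = 0.5938
Converged at ψ = 0.5938.
Compositions from xᵢ = zᵢ/(1+ψ(Kᵢ−1)), yᵢ = Kᵢxᵢ:
  1: x = 0.0408, y = 0.1372
  2: x = 0.3110, y = 0.6878
  3: x = 0.6483, y = 0.1751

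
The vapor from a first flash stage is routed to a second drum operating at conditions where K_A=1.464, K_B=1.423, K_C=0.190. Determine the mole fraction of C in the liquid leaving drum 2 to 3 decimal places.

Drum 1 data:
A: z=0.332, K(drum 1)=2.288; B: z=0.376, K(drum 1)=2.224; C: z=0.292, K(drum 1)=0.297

Drum 1:
Let ψ₁ = V/F and solve Σ zᵢ(Kᵢ−1)/(1+ψ₁(Kᵢ−1)) = 0.
g(0) = ΣzᵢKᵢ − 1 = 0.683 and g(1) = 1 − Σzᵢ/Kᵢ = -0.297, so a root lies in (0, 1).
Iterate (Newton) starting at ψ₁ = 0.5:
  ψ₁ = 0.500: g = 0.2291, g' = -0.764 → ψ₁ = 0.800
  ψ₁ = 0.800: g = -0.0259, g' = -1.031 → ψ₁ = 0.775
  ψ₁ = 0.775: g = -0.0006, g' = -0.982 → ψ₁ = 0.774
Converged at ψ₁ = 0.774.
Drum-1 compositions:
  A: x = 0.166, y = 0.380
  B: x = 0.193, y = 0.429
  C: x = 0.641, y = 0.190
Drum-2 feed = drum-1 vapor: z₂ = (0.3803, 0.4294, 0.1903).
Drum 2:
Let ψ₂ = V/F and solve Σ zᵢ(Kᵢ−1)/(1+ψ₂(Kᵢ−1)) = 0.
g(0) = ΣzᵢKᵢ − 1 = 0.204 and g(1) = 1 − Σzᵢ/Kᵢ = -0.563, so a root lies in (0, 1).
Iterate (Newton) starting at ψ₂ = 0.48:
  ψ₂ = 0.480: g = 0.0431, g' = -0.442 → ψ₂ = 0.578
  ψ₂ = 0.578: g = -0.0045, g' = -0.541 → ψ₂ = 0.569
Converged at ψ₂ = 0.569.
  A: x = 0.301, y = 0.440
  B: x = 0.346, y = 0.492
  C: x = 0.353, y = 0.067

x_C (drum 2) = 0.353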